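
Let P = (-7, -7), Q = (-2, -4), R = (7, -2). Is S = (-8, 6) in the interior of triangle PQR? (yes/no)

no

Barycentric coordinates of S: (-6, 11, -4).
The three coordinates are negative, positive, negative; a point is interior exactly when all three are positive.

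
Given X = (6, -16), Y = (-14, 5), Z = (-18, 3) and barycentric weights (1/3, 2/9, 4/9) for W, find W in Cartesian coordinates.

W = (1/3)·X + (2/9)·Y + (4/9)·Z.
x-coordinate: (1/3)·6 + (2/9)·(-14) + (4/9)·(-18) = -82/9.
y-coordinate: (1/3)·(-16) + (2/9)·5 + (4/9)·3 = -26/9.

(-82/9, -26/9)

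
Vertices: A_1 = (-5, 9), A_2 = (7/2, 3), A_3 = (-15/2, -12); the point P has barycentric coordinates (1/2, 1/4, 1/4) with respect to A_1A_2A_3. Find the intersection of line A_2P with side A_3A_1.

(-35/6, 2)

Line A_2P meets A_3A_1 where the A_2-coordinate vanishes; zeroing P's A_2-weight and renormalizing leaves A_3, A_1-weights 1/4 : 1/2 → (1/3, 2/3).
So Q = (1/3)·A_3 + (2/3)·A_1 = (-35/6, 2).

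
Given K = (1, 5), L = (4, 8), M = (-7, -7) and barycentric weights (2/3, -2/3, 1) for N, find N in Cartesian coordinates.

N = (2/3)·K + (-2/3)·L + 1·M.
x-coordinate: (2/3)·1 + (-2/3)·4 + 1·(-7) = -9.
y-coordinate: (2/3)·5 + (-2/3)·8 + 1·(-7) = -9.

(-9, -9)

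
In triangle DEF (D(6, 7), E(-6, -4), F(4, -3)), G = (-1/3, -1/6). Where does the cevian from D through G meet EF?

(-7/2, -15/4)

Barycentric coordinates of G with respect to DEF: (1/3, 1/2, 1/6).
On side EF the D-coordinate is zero; dropping G's D-weight 1/3 and renormalizing the remaining 1/2 : 1/6 gives weights 3/4, 1/4 on E, F.
H = (3/4)·(-6, -4) + (1/4)·(4, -3) = (-7/2, -15/4).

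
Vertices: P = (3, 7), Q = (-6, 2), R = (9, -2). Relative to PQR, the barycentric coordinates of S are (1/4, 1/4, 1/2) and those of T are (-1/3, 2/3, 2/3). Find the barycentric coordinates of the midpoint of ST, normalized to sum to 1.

(-1/24, 11/24, 7/12)

Since both coordinate triples sum to 1, the midpoint's barycentrics are the componentwise average.
(1/4+-1/3)/2 = -1/24; similarly 11/24 and 7/12.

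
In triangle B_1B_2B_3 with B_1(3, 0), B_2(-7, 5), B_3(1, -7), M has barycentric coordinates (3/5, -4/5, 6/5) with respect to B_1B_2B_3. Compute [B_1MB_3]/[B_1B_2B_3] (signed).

-4/5

The signed ratio [B_1MB_3]/[B_1B_2B_3] equals the barycentric coordinate of M at vertex B_2, which is -4/5.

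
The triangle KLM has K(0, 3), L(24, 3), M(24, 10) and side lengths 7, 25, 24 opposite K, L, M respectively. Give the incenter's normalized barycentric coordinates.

The incenter has barycentric coordinates proportional to the opposite side lengths: (7 : 25 : 24).
Normalizing by 7+25+24 = 56 gives (1/8, 25/56, 3/7).

(1/8, 25/56, 3/7)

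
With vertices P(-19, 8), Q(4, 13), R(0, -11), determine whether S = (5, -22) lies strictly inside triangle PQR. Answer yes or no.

Barycentric coordinates of S: (-41/133, -3/14, 405/266).
The three coordinates are negative, negative, positive; a point is interior exactly when all three are positive.

no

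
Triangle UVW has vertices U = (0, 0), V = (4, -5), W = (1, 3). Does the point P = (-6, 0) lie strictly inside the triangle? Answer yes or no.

no

Barycentric coordinates of P: (65/17, -18/17, -30/17).
The three coordinates are positive, negative, negative; a point is interior exactly when all three are positive.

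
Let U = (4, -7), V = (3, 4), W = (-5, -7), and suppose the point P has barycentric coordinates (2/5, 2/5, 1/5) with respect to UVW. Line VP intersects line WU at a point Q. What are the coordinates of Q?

Line VP meets WU where the V-coordinate vanishes; zeroing P's V-weight and renormalizing leaves W, U-weights 1/5 : 2/5 → (1/3, 2/3).
So Q = (1/3)·W + (2/3)·U = (1, -7).

(1, -7)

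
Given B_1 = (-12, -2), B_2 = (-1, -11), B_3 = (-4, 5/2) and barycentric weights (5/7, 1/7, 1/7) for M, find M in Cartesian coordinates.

(-65/7, -37/14)

M = (5/7)·B_1 + (1/7)·B_2 + (1/7)·B_3.
x-coordinate: (5/7)·(-12) + (1/7)·(-1) + (1/7)·(-4) = -65/7.
y-coordinate: (5/7)·(-2) + (1/7)·(-11) + (1/7)·(5/2) = -37/14.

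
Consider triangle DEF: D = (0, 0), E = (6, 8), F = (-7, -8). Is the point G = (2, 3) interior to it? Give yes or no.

yes

Barycentric coordinates of G: (1/8, 5/8, 1/4).
The three coordinates are positive, positive, positive; a point is interior exactly when all three are positive.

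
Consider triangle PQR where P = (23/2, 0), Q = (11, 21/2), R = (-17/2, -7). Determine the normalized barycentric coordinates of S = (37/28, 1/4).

Signed area of the reference triangle: [PQR] = ½·((23/2)·(21/2−(-7)) + 11·(-7−0) + (-17/2)·(0−(21/2))) = ½·(805/4 − 77 + 357/4) = 427/4.
[SQR] = ½·((37/28)·(21/2−(-7)) + 11·(-7−(1/4)) + (-17/2)·(1/4−(21/2))) = ½·(185/8 − 319/4 + 697/8) = 61/4, so the P-coordinate is (61/4)/(427/4) = 1/7.
[PSR] = ½·((23/2)·(1/4−(-7)) + (37/28)·(-7−0) + (-17/2)·(0−(1/4))) = ½·(667/8 − 37/4 + 17/8) = 305/8, so the Q-coordinate is 5/14.
[PQS] = ½·((23/2)·(21/2−(1/4)) + 11·(1/4−0) + (37/28)·(0−(21/2))) = ½·(943/8 + 11/4 − 111/8) = 427/8, so the R-coordinate is 1/2.
Check: 1/7 + 5/14 + 1/2 = 1.

(1/7, 5/14, 1/2)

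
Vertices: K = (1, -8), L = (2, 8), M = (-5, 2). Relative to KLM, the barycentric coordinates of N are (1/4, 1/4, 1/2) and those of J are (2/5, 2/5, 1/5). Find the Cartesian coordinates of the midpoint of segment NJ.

(-31/40, 7/10)

Barycentric coordinates of the midpoint are the average: (13/40, 13/40, 7/20).
Converting: (13/40)·K + (13/40)·L + (7/20)·M = (-31/40, 7/10).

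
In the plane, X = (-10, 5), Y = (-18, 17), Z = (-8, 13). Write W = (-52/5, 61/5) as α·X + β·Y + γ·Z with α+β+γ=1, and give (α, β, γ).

(1/5, 1/5, 3/5)

Signed area of the reference triangle: [XYZ] = ½·((-10)·(17−13) + (-18)·(13−5) + (-8)·(5−17)) = ½·(-40 − 144 + 96) = -44.
[WYZ] = ½·((-52/5)·(17−13) + (-18)·(13−(61/5)) + (-8)·(61/5−17)) = ½·(-208/5 − 72/5 + 192/5) = -44/5, so the X-coordinate is (-44/5)/(-44) = 1/5.
[XWZ] = ½·((-10)·(61/5−13) + (-52/5)·(13−5) + (-8)·(5−(61/5))) = ½·(8 − 416/5 + 288/5) = -44/5, so the Y-coordinate is 1/5.
[XYW] = ½·((-10)·(17−(61/5)) + (-18)·(61/5−5) + (-52/5)·(5−17)) = ½·(-48 − 648/5 + 624/5) = -132/5, so the Z-coordinate is 3/5.
Check: 1/5 + 1/5 + 3/5 = 1.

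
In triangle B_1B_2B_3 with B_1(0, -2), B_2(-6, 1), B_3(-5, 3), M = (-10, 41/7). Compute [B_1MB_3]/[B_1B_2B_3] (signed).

[B_1B_2B_3] = ½·(0·(1−3) + (-6)·(3−(-2)) + (-5)·(-2−1)) = ½·(0 − 30 + 15) = -15/2.
[B_1MB_3] = ½·(0·(41/7−3) + (-10)·(3−(-2)) + (-5)·(-2−(41/7))) = ½·(0 − 50 + 275/7) = -75/14, so the ratio is (-75/14)/(-15/2) = 5/7.

5/7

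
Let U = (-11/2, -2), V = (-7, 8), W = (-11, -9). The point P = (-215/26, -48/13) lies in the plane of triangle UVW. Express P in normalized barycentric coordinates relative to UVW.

Signed area of the reference triangle: [UVW] = ½·((-11/2)·(8−(-9)) + (-7)·(-9−(-2)) + (-11)·(-2−8)) = ½·(-187/2 + 49 + 110) = 131/4.
[PVW] = ½·((-215/26)·(8−(-9)) + (-7)·(-9−(-48/13)) + (-11)·(-48/13−8)) = ½·(-3655/26 + 483/13 + 1672/13) = 655/52, so the U-coordinate is (655/52)/(131/4) = 5/13.
[UPW] = ½·((-11/2)·(-48/13−(-9)) + (-215/26)·(-9−(-2)) + (-11)·(-2−(-48/13))) = ½·(-759/26 + 1505/26 − 242/13) = 131/26, so the V-coordinate is 2/13.
[UVP] = ½·((-11/2)·(8−(-48/13)) + (-7)·(-48/13−(-2)) + (-215/26)·(-2−8)) = ½·(-836/13 + 154/13 + 1075/13) = 393/26, so the W-coordinate is 6/13.
Check: 5/13 + 2/13 + 6/13 = 1.

(5/13, 2/13, 6/13)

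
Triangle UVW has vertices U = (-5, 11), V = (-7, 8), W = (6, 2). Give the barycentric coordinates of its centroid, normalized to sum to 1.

The centroid is the average of the vertices, so each weight is 1/3.

(1/3, 1/3, 1/3)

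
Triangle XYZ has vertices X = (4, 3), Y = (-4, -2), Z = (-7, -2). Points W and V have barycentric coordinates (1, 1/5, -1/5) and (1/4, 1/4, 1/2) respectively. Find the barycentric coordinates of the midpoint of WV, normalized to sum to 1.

Since both coordinate triples sum to 1, the midpoint's barycentrics are the componentwise average.
(1+1/4)/2 = 5/8; similarly 9/40 and 3/20.

(5/8, 9/40, 3/20)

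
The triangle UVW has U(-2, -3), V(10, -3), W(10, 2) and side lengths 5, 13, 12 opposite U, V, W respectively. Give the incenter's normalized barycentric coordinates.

(1/6, 13/30, 2/5)

The incenter has barycentric coordinates proportional to the opposite side lengths: (5 : 13 : 12).
Normalizing by 5+13+12 = 30 gives (1/6, 13/30, 2/5).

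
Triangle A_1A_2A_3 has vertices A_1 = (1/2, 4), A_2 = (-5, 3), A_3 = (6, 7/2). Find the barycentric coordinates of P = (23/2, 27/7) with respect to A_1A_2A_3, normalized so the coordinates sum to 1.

(1/7, -4/7, 10/7)

Signed area of the reference triangle: [A_1A_2A_3] = ½·((1/2)·(3−(7/2)) + (-5)·(7/2−4) + 6·(4−3)) = ½·(-1/4 + 5/2 + 6) = 33/8.
[PA_2A_3] = ½·((23/2)·(3−(7/2)) + (-5)·(7/2−(27/7)) + 6·(27/7−3)) = ½·(-23/4 + 25/14 + 36/7) = 33/56, so the A_1-coordinate is (33/56)/(33/8) = 1/7.
[A_1PA_3] = ½·((1/2)·(27/7−(7/2)) + (23/2)·(7/2−4) + 6·(4−(27/7))) = ½·(5/28 − 23/4 + 6/7) = -33/14, so the A_2-coordinate is -4/7.
[A_1A_2P] = ½·((1/2)·(3−(27/7)) + (-5)·(27/7−4) + (23/2)·(4−3)) = ½·(-3/7 + 5/7 + 23/2) = 165/28, so the A_3-coordinate is 10/7.
Check: 1/7 − 4/7 + 10/7 = 1.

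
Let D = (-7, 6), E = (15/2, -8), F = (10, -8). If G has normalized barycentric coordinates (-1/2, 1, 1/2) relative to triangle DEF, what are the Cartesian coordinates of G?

G = (-1/2)·D + 1·E + (1/2)·F.
x-coordinate: (-1/2)·(-7) + 1·(15/2) + (1/2)·10 = 16.
y-coordinate: (-1/2)·6 + 1·(-8) + (1/2)·(-8) = -15.

(16, -15)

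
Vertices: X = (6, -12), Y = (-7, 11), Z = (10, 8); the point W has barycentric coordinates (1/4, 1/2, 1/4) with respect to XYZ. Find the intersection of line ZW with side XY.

Line ZW meets XY where the Z-coordinate vanishes; zeroing W's Z-weight and renormalizing leaves X, Y-weights 1/4 : 1/2 → (1/3, 2/3).
So V = (1/3)·X + (2/3)·Y = (-8/3, 10/3).

(-8/3, 10/3)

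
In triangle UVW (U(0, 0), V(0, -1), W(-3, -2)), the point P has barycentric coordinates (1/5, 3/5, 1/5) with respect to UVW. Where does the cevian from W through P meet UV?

(0, -3/4)

Line WP meets UV where the W-coordinate vanishes; zeroing P's W-weight and renormalizing leaves U, V-weights 1/5 : 3/5 → (1/4, 3/4).
So Q = (1/4)·U + (3/4)·V = (0, -3/4).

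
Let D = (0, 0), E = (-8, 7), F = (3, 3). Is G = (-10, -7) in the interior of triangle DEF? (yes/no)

no

Barycentric coordinates of G: (18/5, 1/5, -14/5).
The three coordinates are positive, positive, negative; a point is interior exactly when all three are positive.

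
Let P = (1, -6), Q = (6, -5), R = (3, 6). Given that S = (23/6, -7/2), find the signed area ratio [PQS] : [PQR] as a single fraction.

1/6

[PQR] = ½·(1·(-5−6) + 6·(6−(-6)) + 3·(-6−(-5))) = ½·(-11 + 72 − 3) = 29.
[PQS] = ½·(1·(-5−(-7/2)) + 6·(-7/2−(-6)) + (23/6)·(-6−(-5))) = ½·(-3/2 + 15 − 23/6) = 29/6, so the ratio is (29/6)/29 = 1/6.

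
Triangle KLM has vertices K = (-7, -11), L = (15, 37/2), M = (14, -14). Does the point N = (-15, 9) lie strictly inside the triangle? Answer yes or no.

no

Barycentric coordinates of N: (1931/1371, 264/457, -1352/1371).
The three coordinates are positive, positive, negative; a point is interior exactly when all three are positive.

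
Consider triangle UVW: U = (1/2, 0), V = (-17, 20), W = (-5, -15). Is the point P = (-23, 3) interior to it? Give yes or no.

no

Barycentric coordinates of P: (-828/745, 738/745, 167/149).
The three coordinates are negative, positive, positive; a point is interior exactly when all three are positive.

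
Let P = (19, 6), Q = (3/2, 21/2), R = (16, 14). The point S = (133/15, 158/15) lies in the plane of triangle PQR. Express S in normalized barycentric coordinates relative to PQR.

Signed area of the reference triangle: [PQR] = ½·(19·(21/2−14) + (3/2)·(14−6) + 16·(6−(21/2))) = ½·(-133/2 + 12 − 72) = -253/4.
[SQR] = ½·((133/15)·(21/2−14) + (3/2)·(14−(158/15)) + 16·(158/15−(21/2))) = ½·(-931/30 + 26/5 + 8/15) = -253/20, so the P-coordinate is (-253/20)/(-253/4) = 1/5.
[PSR] = ½·(19·(158/15−14) + (133/15)·(14−6) + 16·(6−(158/15))) = ½·(-988/15 + 1064/15 − 1088/15) = -506/15, so the Q-coordinate is 8/15.
[PQS] = ½·(19·(21/2−(158/15)) + (3/2)·(158/15−6) + (133/15)·(6−(21/2))) = ½·(-19/30 + 34/5 − 399/10) = -253/15, so the R-coordinate is 4/15.
Check: 1/5 + 8/15 + 4/15 = 1.

(1/5, 8/15, 4/15)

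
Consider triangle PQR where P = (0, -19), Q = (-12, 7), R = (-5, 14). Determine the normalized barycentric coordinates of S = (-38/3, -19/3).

Signed area of the reference triangle: [PQR] = ½·(0·(7−14) + (-12)·(14−(-19)) + (-5)·(-19−7)) = ½·(0 − 396 + 130) = -133.
[SQR] = ½·((-38/3)·(7−14) + (-12)·(14−(-19/3)) + (-5)·(-19/3−7)) = ½·(266/3 − 244 + 200/3) = -133/3, so the P-coordinate is (-133/3)/(-133) = 1/3.
[PSR] = ½·(0·(-19/3−14) + (-38/3)·(14−(-19)) + (-5)·(-19−(-19/3))) = ½·(0 − 418 + 190/3) = -532/3, so the Q-coordinate is 4/3.
[PQS] = ½·(0·(7−(-19/3)) + (-12)·(-19/3−(-19)) + (-38/3)·(-19−7)) = ½·(0 − 152 + 988/3) = 266/3, so the R-coordinate is -2/3.
Check: 1/3 + 4/3 − 2/3 = 1.

(1/3, 4/3, -2/3)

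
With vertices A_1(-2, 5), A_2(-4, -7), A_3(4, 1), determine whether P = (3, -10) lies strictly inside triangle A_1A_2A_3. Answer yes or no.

no

Barycentric coordinates of P: (-1, 7/8, 9/8).
The three coordinates are negative, positive, positive; a point is interior exactly when all three are positive.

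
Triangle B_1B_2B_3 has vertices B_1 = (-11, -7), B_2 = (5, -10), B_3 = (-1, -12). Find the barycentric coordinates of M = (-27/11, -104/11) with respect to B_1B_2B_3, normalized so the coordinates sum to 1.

Signed area of the reference triangle: [B_1B_2B_3] = ½·((-11)·(-10−(-12)) + 5·(-12−(-7)) + (-1)·(-7−(-10))) = ½·(-22 − 25 − 3) = -25.
[MB_2B_3] = ½·((-27/11)·(-10−(-12)) + 5·(-12−(-104/11)) + (-1)·(-104/11−(-10))) = ½·(-54/11 − 140/11 − 6/11) = -100/11, so the B_1-coordinate is (-100/11)/(-25) = 4/11.
[B_1MB_3] = ½·((-11)·(-104/11−(-12)) + (-27/11)·(-12−(-7)) + (-1)·(-7−(-104/11))) = ½·(-28 + 135/11 − 27/11) = -100/11, so the B_2-coordinate is 4/11.
[B_1B_2M] = ½·((-11)·(-10−(-104/11)) + 5·(-104/11−(-7)) + (-27/11)·(-7−(-10))) = ½·(6 − 135/11 − 81/11) = -75/11, so the B_3-coordinate is 3/11.
Check: 4/11 + 4/11 + 3/11 = 1.

(4/11, 4/11, 3/11)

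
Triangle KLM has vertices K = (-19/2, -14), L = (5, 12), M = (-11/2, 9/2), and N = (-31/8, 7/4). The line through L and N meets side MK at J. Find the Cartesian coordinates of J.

(-41/6, -5/3)

Barycentric coordinates of N with respect to KLM: (1/4, 1/4, 1/2).
On side MK the L-coordinate is zero; dropping N's L-weight 1/4 and renormalizing the remaining 1/2 : 1/4 gives weights 2/3, 1/3 on M, K.
J = (2/3)·(-11/2, 9/2) + (1/3)·(-19/2, -14) = (-41/6, -5/3).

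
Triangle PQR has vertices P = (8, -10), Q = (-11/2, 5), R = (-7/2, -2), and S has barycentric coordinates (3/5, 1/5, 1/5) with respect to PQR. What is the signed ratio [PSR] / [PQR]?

1/5

The signed ratio [PSR]/[PQR] equals the barycentric coordinate of S at vertex Q, which is 1/5.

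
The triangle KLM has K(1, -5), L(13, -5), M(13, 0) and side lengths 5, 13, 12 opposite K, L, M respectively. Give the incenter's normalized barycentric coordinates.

(1/6, 13/30, 2/5)

The incenter has barycentric coordinates proportional to the opposite side lengths: (5 : 13 : 12).
Normalizing by 5+13+12 = 30 gives (1/6, 13/30, 2/5).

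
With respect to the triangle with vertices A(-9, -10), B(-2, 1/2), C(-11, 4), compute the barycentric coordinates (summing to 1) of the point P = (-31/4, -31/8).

Signed area of the reference triangle: [ABC] = ½·((-9)·(1/2−4) + (-2)·(4−(-10)) + (-11)·(-10−(1/2))) = ½·(63/2 − 28 + 231/2) = 119/2.
[PBC] = ½·((-31/4)·(1/2−4) + (-2)·(4−(-31/8)) + (-11)·(-31/8−(1/2))) = ½·(217/8 − 63/4 + 385/8) = 119/4, so the A-coordinate is (119/4)/(119/2) = 1/2.
[APC] = ½·((-9)·(-31/8−4) + (-31/4)·(4−(-10)) + (-11)·(-10−(-31/8))) = ½·(567/8 − 217/2 + 539/8) = 119/8, so the B-coordinate is 1/4.
[ABP] = ½·((-9)·(1/2−(-31/8)) + (-2)·(-31/8−(-10)) + (-31/4)·(-10−(1/2))) = ½·(-315/8 − 49/4 + 651/8) = 119/8, so the C-coordinate is 1/4.

(1/2, 1/4, 1/4)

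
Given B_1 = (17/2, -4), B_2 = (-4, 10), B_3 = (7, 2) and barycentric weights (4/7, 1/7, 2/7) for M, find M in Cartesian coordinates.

(44/7, -2/7)

M = (4/7)·B_1 + (1/7)·B_2 + (2/7)·B_3.
x-coordinate: (4/7)·(17/2) + (1/7)·(-4) + (2/7)·7 = 44/7.
y-coordinate: (4/7)·(-4) + (1/7)·10 + (2/7)·2 = -2/7.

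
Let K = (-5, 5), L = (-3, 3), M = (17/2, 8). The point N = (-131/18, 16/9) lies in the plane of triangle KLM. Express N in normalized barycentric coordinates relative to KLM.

Signed area of the reference triangle: [KLM] = ½·((-5)·(3−8) + (-3)·(8−5) + (17/2)·(5−3)) = ½·(25 − 9 + 17) = 33/2.
[NLM] = ½·((-131/18)·(3−8) + (-3)·(8−(16/9)) + (17/2)·(16/9−3)) = ½·(655/18 − 56/3 − 187/18) = 11/3, so the K-coordinate is (11/3)/(33/2) = 2/9.
[KNM] = ½·((-5)·(16/9−8) + (-131/18)·(8−5) + (17/2)·(5−(16/9))) = ½·(280/9 − 131/6 + 493/18) = 55/3, so the L-coordinate is 10/9.
[KLN] = ½·((-5)·(3−(16/9)) + (-3)·(16/9−5) + (-131/18)·(5−3)) = ½·(-55/9 + 29/3 − 131/9) = -11/2, so the M-coordinate is -1/3.

(2/9, 10/9, -1/3)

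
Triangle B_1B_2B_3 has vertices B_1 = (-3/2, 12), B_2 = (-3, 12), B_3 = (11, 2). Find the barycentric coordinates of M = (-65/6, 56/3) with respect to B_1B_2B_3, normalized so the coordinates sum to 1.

(1, 2/3, -2/3)

Signed area of the reference triangle: [B_1B_2B_3] = ½·((-3/2)·(12−2) + (-3)·(2−12) + 11·(12−12)) = ½·(-15 + 30 + 0) = 15/2.
[MB_2B_3] = ½·((-65/6)·(12−2) + (-3)·(2−(56/3)) + 11·(56/3−12)) = ½·(-325/3 + 50 + 220/3) = 15/2, so the B_1-coordinate is (15/2)/(15/2) = 1.
[B_1MB_3] = ½·((-3/2)·(56/3−2) + (-65/6)·(2−12) + 11·(12−(56/3))) = ½·(-25 + 325/3 − 220/3) = 5, so the B_2-coordinate is 2/3.
[B_1B_2M] = ½·((-3/2)·(12−(56/3)) + (-3)·(56/3−12) + (-65/6)·(12−12)) = ½·(10 − 20 + 0) = -5, so the B_3-coordinate is -2/3.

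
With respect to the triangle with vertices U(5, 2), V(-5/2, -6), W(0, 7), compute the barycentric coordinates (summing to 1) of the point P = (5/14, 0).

Signed area of the reference triangle: [UVW] = ½·(5·(-6−7) + (-5/2)·(7−2) + 0·(2−(-6))) = ½·(-65 − 25/2 + 0) = -155/4.
[PVW] = ½·((5/14)·(-6−7) + (-5/2)·(7−0) + 0·(0−(-6))) = ½·(-65/14 − 35/2 + 0) = -155/14, so the U-coordinate is (-155/14)/(-155/4) = 2/7.
[UPW] = ½·(5·(0−7) + (5/14)·(7−2) + 0·(2−0)) = ½·(-35 + 25/14 + 0) = -465/28, so the V-coordinate is 3/7.
[UVP] = ½·(5·(-6−0) + (-5/2)·(0−2) + (5/14)·(2−(-6))) = ½·(-30 + 5 + 20/7) = -155/14, so the W-coordinate is 2/7.
Check: 2/7 + 3/7 + 2/7 = 1.

(2/7, 3/7, 2/7)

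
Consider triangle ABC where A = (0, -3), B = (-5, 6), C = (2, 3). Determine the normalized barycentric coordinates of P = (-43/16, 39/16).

Signed area of the reference triangle: [ABC] = ½·(0·(6−3) + (-5)·(3−(-3)) + 2·(-3−6)) = ½·(0 − 30 − 18) = -24.
[PBC] = ½·((-43/16)·(6−3) + (-5)·(3−(39/16)) + 2·(39/16−6)) = ½·(-129/16 − 45/16 − 57/8) = -9, so the A-coordinate is (-9)/(-24) = 3/8.
[APC] = ½·(0·(39/16−3) + (-43/16)·(3−(-3)) + 2·(-3−(39/16))) = ½·(0 − 129/8 − 87/8) = -27/2, so the B-coordinate is 9/16.
[ABP] = ½·(0·(6−(39/16)) + (-5)·(39/16−(-3)) + (-43/16)·(-3−6)) = ½·(0 − 435/16 + 387/16) = -3/2, so the C-coordinate is 1/16.
Check: 3/8 + 9/16 + 1/16 = 1.

(3/8, 9/16, 1/16)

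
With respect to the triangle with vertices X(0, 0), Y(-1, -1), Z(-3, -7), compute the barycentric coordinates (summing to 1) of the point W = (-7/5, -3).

Signed area of the reference triangle: [XYZ] = ½·(0·(-1−(-7)) + (-1)·(-7−0) + (-3)·(0−(-1))) = ½·(0 + 7 − 3) = 2.
[WYZ] = ½·((-7/5)·(-1−(-7)) + (-1)·(-7−(-3)) + (-3)·(-3−(-1))) = ½·(-42/5 + 4 + 6) = 4/5, so the X-coordinate is (4/5)/2 = 2/5.
[XWZ] = ½·(0·(-3−(-7)) + (-7/5)·(-7−0) + (-3)·(0−(-3))) = ½·(0 + 49/5 − 9) = 2/5, so the Y-coordinate is 1/5.
[XYW] = ½·(0·(-1−(-3)) + (-1)·(-3−0) + (-7/5)·(0−(-1))) = ½·(0 + 3 − 7/5) = 4/5, so the Z-coordinate is 2/5.

(2/5, 1/5, 2/5)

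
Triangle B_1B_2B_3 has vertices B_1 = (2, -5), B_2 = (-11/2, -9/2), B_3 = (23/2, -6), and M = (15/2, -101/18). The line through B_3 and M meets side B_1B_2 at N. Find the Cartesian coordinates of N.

Barycentric coordinates of M with respect to B_1B_2B_3: (2/9, 1/9, 2/3).
On side B_1B_2 the B_3-coordinate is zero; dropping M's B_3-weight 2/3 and renormalizing the remaining 2/9 : 1/9 gives weights 2/3, 1/3 on B_1, B_2.
N = (2/3)·(2, -5) + (1/3)·(-11/2, -9/2) = (-1/2, -29/6).

(-1/2, -29/6)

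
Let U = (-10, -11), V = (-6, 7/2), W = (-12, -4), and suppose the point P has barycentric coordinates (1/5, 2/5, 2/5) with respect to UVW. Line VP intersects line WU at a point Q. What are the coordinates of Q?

Line VP meets WU where the V-coordinate vanishes; zeroing P's V-weight and renormalizing leaves W, U-weights 2/5 : 1/5 → (2/3, 1/3).
So Q = (2/3)·W + (1/3)·U = (-34/3, -19/3).

(-34/3, -19/3)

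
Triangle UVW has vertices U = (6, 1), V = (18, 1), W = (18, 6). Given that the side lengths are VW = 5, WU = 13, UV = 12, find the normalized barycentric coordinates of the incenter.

The incenter has barycentric coordinates proportional to the opposite side lengths: (5 : 13 : 12).
Normalizing by 5+13+12 = 30 gives (1/6, 13/30, 2/5).

(1/6, 13/30, 2/5)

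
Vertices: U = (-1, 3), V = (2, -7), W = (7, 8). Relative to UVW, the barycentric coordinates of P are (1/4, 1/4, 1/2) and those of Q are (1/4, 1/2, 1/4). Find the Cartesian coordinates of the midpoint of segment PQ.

(25/8, 9/8)

Barycentric coordinates of the midpoint are the average: (1/4, 3/8, 3/8).
Converting: (1/4)·U + (3/8)·V + (3/8)·W = (25/8, 9/8).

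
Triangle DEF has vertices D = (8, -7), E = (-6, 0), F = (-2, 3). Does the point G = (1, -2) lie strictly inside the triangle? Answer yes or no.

Barycentric coordinates of G: (29/70, 2/7, 3/10).
The three coordinates are positive, positive, positive; a point is interior exactly when all three are positive.

yes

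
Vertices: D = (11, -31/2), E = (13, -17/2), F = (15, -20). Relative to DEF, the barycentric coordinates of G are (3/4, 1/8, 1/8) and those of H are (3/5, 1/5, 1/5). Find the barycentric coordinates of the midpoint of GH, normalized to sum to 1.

(27/40, 13/80, 13/80)

Since both coordinate triples sum to 1, the midpoint's barycentrics are the componentwise average.
(3/4+3/5)/2 = 27/40; similarly 13/80 and 13/80.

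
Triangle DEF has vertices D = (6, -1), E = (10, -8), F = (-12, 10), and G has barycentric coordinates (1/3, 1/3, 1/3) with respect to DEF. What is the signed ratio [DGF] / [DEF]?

The signed ratio [DGF]/[DEF] equals the barycentric coordinate of G at vertex E, which is 1/3.

1/3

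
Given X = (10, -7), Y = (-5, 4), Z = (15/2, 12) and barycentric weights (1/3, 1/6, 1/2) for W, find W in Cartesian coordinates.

W = (1/3)·X + (1/6)·Y + (1/2)·Z.
x-coordinate: (1/3)·10 + (1/6)·(-5) + (1/2)·(15/2) = 25/4.
y-coordinate: (1/3)·(-7) + (1/6)·4 + (1/2)·12 = 13/3.

(25/4, 13/3)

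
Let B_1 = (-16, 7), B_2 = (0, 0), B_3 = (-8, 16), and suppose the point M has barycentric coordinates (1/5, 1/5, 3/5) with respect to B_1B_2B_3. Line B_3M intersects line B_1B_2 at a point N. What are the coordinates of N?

(-8, 7/2)

Line B_3M meets B_1B_2 where the B_3-coordinate vanishes; zeroing M's B_3-weight and renormalizing leaves B_1, B_2-weights 1/5 : 1/5 → (1/2, 1/2).
So N = (1/2)·B_1 + (1/2)·B_2 = (-8, 7/2).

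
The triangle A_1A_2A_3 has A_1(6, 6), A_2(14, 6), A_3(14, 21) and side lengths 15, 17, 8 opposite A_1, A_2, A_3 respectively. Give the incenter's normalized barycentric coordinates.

(3/8, 17/40, 1/5)

The incenter has barycentric coordinates proportional to the opposite side lengths: (15 : 17 : 8).
Normalizing by 15+17+8 = 40 gives (3/8, 17/40, 1/5).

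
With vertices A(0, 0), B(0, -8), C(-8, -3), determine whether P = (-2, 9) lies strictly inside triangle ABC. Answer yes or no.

no

Barycentric coordinates of P: (63/32, -39/32, 1/4).
The three coordinates are positive, negative, positive; a point is interior exactly when all three are positive.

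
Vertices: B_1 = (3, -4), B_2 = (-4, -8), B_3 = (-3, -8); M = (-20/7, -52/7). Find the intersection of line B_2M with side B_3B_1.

Barycentric coordinates of M with respect to B_1B_2B_3: (1/7, 5/7, 1/7).
On side B_3B_1 the B_2-coordinate is zero; dropping M's B_2-weight 5/7 and renormalizing the remaining 1/7 : 1/7 gives weights 1/2, 1/2 on B_3, B_1.
N = (1/2)·(-3, -8) + (1/2)·(3, -4) = (0, -6).

(0, -6)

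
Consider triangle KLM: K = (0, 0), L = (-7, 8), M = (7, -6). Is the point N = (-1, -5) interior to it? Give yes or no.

no

Barycentric coordinates of N: (7, -41/14, -43/14).
The three coordinates are positive, negative, negative; a point is interior exactly when all three are positive.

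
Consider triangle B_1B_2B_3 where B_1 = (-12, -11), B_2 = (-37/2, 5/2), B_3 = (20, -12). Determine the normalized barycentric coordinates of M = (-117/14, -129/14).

Signed area of the reference triangle: [B_1B_2B_3] = ½·((-12)·(5/2−(-12)) + (-37/2)·(-12−(-11)) + 20·(-11−(5/2))) = ½·(-174 + 37/2 − 270) = -851/4.
[MB_2B_3] = ½·((-117/14)·(5/2−(-12)) + (-37/2)·(-12−(-129/14)) + 20·(-129/14−(5/2))) = ½·(-3393/28 + 1443/28 − 1640/7) = -4255/28, so the B_1-coordinate is (-4255/28)/(-851/4) = 5/7.
[B_1MB_3] = ½·((-12)·(-129/14−(-12)) + (-117/14)·(-12−(-11)) + 20·(-11−(-129/14))) = ½·(-234/7 + 117/14 − 250/7) = -851/28, so the B_2-coordinate is 1/7.
[B_1B_2M] = ½·((-12)·(5/2−(-129/14)) + (-37/2)·(-129/14−(-11)) + (-117/14)·(-11−(5/2))) = ½·(-984/7 − 925/28 + 3159/28) = -851/28, so the B_3-coordinate is 1/7.
Check: 5/7 + 1/7 + 1/7 = 1.

(5/7, 1/7, 1/7)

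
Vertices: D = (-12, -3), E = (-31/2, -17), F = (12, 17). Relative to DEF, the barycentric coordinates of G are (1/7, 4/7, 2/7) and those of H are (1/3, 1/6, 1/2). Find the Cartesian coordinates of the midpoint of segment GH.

Barycentric coordinates of the midpoint are the average: (5/21, 31/84, 11/28).
Converting: (5/21)·D + (31/84)·E + (11/28)·F = (-649/168, -13/42).

(-649/168, -13/42)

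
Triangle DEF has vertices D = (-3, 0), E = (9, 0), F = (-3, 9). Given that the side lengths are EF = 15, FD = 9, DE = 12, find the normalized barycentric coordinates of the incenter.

The incenter has barycentric coordinates proportional to the opposite side lengths: (15 : 9 : 12).
Normalizing by 15+9+12 = 36 gives (5/12, 1/4, 1/3).

(5/12, 1/4, 1/3)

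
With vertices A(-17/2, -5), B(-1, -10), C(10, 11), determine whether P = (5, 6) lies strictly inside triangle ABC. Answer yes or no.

Barycentric coordinates of P: (4/17, 1/17, 12/17).
The three coordinates are positive, positive, positive; a point is interior exactly when all three are positive.

yes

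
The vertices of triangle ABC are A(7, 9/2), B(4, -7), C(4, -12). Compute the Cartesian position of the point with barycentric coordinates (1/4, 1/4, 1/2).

(19/4, -53/8)

P = (1/4)·A + (1/4)·B + (1/2)·C.
x-coordinate: (1/4)·7 + (1/4)·4 + (1/2)·4 = 19/4.
y-coordinate: (1/4)·(9/2) + (1/4)·(-7) + (1/2)·(-12) = -53/8.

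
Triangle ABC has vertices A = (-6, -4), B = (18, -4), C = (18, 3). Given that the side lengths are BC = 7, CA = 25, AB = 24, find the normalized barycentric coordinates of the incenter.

(1/8, 25/56, 3/7)

The incenter has barycentric coordinates proportional to the opposite side lengths: (7 : 25 : 24).
Normalizing by 7+25+24 = 56 gives (1/8, 25/56, 3/7).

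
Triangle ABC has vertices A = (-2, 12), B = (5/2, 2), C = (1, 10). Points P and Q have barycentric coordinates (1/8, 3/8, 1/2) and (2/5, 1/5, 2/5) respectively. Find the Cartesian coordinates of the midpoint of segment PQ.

Barycentric coordinates of the midpoint are the average: (21/80, 23/80, 9/20).
Converting: (21/80)·A + (23/80)·B + (9/20)·C = (103/160, 329/40).

(103/160, 329/40)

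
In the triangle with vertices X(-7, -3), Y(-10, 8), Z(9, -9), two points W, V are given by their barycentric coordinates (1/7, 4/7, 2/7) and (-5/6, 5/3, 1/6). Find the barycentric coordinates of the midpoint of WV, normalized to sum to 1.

Since both coordinate triples sum to 1, the midpoint's barycentrics are the componentwise average.
(1/7+-5/6)/2 = -29/84; similarly 47/42 and 19/84.

(-29/84, 47/42, 19/84)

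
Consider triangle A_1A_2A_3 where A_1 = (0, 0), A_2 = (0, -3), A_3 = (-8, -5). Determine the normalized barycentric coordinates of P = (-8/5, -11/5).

Signed area of the reference triangle: [A_1A_2A_3] = ½·(0·(-3−(-5)) + 0·(-5−0) + (-8)·(0−(-3))) = ½·(0 + 0 − 24) = -12.
[PA_2A_3] = ½·((-8/5)·(-3−(-5)) + 0·(-5−(-11/5)) + (-8)·(-11/5−(-3))) = ½·(-16/5 + 0 − 32/5) = -24/5, so the A_1-coordinate is (-24/5)/(-12) = 2/5.
[A_1PA_3] = ½·(0·(-11/5−(-5)) + (-8/5)·(-5−0) + (-8)·(0−(-11/5))) = ½·(0 + 8 − 88/5) = -24/5, so the A_2-coordinate is 2/5.
[A_1A_2P] = ½·(0·(-3−(-11/5)) + 0·(-11/5−0) + (-8/5)·(0−(-3))) = ½·(0 + 0 − 24/5) = -12/5, so the A_3-coordinate is 1/5.

(2/5, 2/5, 1/5)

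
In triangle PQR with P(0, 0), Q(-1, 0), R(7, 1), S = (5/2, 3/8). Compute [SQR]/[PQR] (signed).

1/2

[PQR] = ½·(0·(0−1) + (-1)·(1−0) + 7·(0−0)) = ½·(0 − 1 + 0) = -1/2.
[SQR] = ½·((5/2)·(0−1) + (-1)·(1−(3/8)) + 7·(3/8−0)) = ½·(-5/2 − 5/8 + 21/8) = -1/4, so the ratio is (-1/4)/(-1/2) = 1/2.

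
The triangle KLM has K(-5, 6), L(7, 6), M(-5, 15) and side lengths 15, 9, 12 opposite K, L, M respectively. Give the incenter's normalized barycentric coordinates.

The incenter has barycentric coordinates proportional to the opposite side lengths: (15 : 9 : 12).
Normalizing by 15+9+12 = 36 gives (5/12, 1/4, 1/3).

(5/12, 1/4, 1/3)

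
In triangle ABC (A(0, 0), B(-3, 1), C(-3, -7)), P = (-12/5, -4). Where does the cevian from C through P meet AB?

Barycentric coordinates of P with respect to ABC: (1/5, 1/5, 3/5).
On side AB the C-coordinate is zero; dropping P's C-weight 3/5 and renormalizing the remaining 1/5 : 1/5 gives weights 1/2, 1/2 on A, B.
Q = (1/2)·(0, 0) + (1/2)·(-3, 1) = (-3/2, 1/2).

(-3/2, 1/2)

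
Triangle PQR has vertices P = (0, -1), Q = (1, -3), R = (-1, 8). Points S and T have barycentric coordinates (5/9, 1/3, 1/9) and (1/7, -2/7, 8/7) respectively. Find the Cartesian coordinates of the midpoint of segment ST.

(-38/63, 193/42)

Barycentric coordinates of the midpoint are the average: (22/63, 1/42, 79/126).
Converting: (22/63)·P + (1/42)·Q + (79/126)·R = (-38/63, 193/42).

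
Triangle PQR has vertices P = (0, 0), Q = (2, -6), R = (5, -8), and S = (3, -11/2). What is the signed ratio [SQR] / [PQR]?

1/4

[PQR] = ½·(0·(-6−(-8)) + 2·(-8−0) + 5·(0−(-6))) = ½·(0 − 16 + 30) = 7.
[SQR] = ½·(3·(-6−(-8)) + 2·(-8−(-11/2)) + 5·(-11/2−(-6))) = ½·(6 − 5 + 5/2) = 7/4, so the ratio is (7/4)/7 = 1/4.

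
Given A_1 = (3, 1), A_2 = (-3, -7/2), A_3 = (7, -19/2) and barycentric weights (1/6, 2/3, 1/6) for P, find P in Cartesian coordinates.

P = (1/6)·A_1 + (2/3)·A_2 + (1/6)·A_3.
x-coordinate: (1/6)·3 + (2/3)·(-3) + (1/6)·7 = -1/3.
y-coordinate: (1/6)·1 + (2/3)·(-7/2) + (1/6)·(-19/2) = -15/4.

(-1/3, -15/4)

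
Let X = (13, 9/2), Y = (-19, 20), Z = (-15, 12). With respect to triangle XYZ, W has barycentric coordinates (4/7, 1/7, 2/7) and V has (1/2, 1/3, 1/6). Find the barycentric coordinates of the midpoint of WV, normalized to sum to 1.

(15/28, 5/21, 19/84)

Since both coordinate triples sum to 1, the midpoint's barycentrics are the componentwise average.
(4/7+1/2)/2 = 15/28; similarly 5/21 and 19/84.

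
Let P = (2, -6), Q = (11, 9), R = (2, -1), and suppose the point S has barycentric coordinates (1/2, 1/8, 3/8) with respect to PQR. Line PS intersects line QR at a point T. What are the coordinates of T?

Line PS meets QR where the P-coordinate vanishes; zeroing S's P-weight and renormalizing leaves Q, R-weights 1/8 : 3/8 → (1/4, 3/4).
So T = (1/4)·Q + (3/4)·R = (17/4, 3/2).

(17/4, 3/2)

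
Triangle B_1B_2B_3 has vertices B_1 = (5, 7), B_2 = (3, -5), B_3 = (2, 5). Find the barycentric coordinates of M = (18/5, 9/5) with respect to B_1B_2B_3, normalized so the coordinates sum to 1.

(2/5, 2/5, 1/5)

Signed area of the reference triangle: [B_1B_2B_3] = ½·(5·(-5−5) + 3·(5−7) + 2·(7−(-5))) = ½·(-50 − 6 + 24) = -16.
[MB_2B_3] = ½·((18/5)·(-5−5) + 3·(5−(9/5)) + 2·(9/5−(-5))) = ½·(-36 + 48/5 + 68/5) = -32/5, so the B_1-coordinate is (-32/5)/(-16) = 2/5.
[B_1MB_3] = ½·(5·(9/5−5) + (18/5)·(5−7) + 2·(7−(9/5))) = ½·(-16 − 36/5 + 52/5) = -32/5, so the B_2-coordinate is 2/5.
[B_1B_2M] = ½·(5·(-5−(9/5)) + 3·(9/5−7) + (18/5)·(7−(-5))) = ½·(-34 − 78/5 + 216/5) = -16/5, so the B_3-coordinate is 1/5.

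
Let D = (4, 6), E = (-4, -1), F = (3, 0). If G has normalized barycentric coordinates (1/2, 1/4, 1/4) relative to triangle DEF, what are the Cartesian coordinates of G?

G = (1/2)·D + (1/4)·E + (1/4)·F.
x-coordinate: (1/2)·4 + (1/4)·(-4) + (1/4)·3 = 7/4.
y-coordinate: (1/2)·6 + (1/4)·(-1) + (1/4)·0 = 11/4.

(7/4, 11/4)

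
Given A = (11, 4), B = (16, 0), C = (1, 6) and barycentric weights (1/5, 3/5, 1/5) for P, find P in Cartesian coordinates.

P = (1/5)·A + (3/5)·B + (1/5)·C.
x-coordinate: (1/5)·11 + (3/5)·16 + (1/5)·1 = 12.
y-coordinate: (1/5)·4 + (3/5)·0 + (1/5)·6 = 2.

(12, 2)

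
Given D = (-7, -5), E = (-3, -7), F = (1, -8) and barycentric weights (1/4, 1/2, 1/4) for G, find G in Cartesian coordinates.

G = (1/4)·D + (1/2)·E + (1/4)·F.
x-coordinate: (1/4)·(-7) + (1/2)·(-3) + (1/4)·1 = -3.
y-coordinate: (1/4)·(-5) + (1/2)·(-7) + (1/4)·(-8) = -27/4.

(-3, -27/4)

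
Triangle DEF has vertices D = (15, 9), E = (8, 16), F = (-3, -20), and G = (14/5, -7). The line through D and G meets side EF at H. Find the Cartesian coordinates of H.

(-1/4, -11)

Barycentric coordinates of G with respect to DEF: (1/5, 1/5, 3/5).
On side EF the D-coordinate is zero; dropping G's D-weight 1/5 and renormalizing the remaining 1/5 : 3/5 gives weights 1/4, 3/4 on E, F.
H = (1/4)·(8, 16) + (3/4)·(-3, -20) = (-1/4, -11).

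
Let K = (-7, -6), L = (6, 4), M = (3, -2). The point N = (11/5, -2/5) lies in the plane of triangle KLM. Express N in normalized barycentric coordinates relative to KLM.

Signed area of the reference triangle: [KLM] = ½·((-7)·(4−(-2)) + 6·(-2−(-6)) + 3·(-6−4)) = ½·(-42 + 24 − 30) = -24.
[NLM] = ½·((11/5)·(4−(-2)) + 6·(-2−(-2/5)) + 3·(-2/5−4)) = ½·(66/5 − 48/5 − 66/5) = -24/5, so the K-coordinate is (-24/5)/(-24) = 1/5.
[KNM] = ½·((-7)·(-2/5−(-2)) + (11/5)·(-2−(-6)) + 3·(-6−(-2/5))) = ½·(-56/5 + 44/5 − 84/5) = -48/5, so the L-coordinate is 2/5.
[KLN] = ½·((-7)·(4−(-2/5)) + 6·(-2/5−(-6)) + (11/5)·(-6−4)) = ½·(-154/5 + 168/5 − 22) = -48/5, so the M-coordinate is 2/5.

(1/5, 2/5, 2/5)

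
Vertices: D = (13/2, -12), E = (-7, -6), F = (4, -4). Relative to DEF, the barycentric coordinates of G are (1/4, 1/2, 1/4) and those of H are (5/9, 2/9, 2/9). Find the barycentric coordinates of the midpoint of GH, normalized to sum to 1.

(29/72, 13/36, 17/72)

Since both coordinate triples sum to 1, the midpoint's barycentrics are the componentwise average.
(1/4+5/9)/2 = 29/72; similarly 13/36 and 17/72.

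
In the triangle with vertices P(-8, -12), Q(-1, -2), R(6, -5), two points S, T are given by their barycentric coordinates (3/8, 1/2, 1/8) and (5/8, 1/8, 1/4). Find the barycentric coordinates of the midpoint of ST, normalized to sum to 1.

(1/2, 5/16, 3/16)

Since both coordinate triples sum to 1, the midpoint's barycentrics are the componentwise average.
(3/8+5/8)/2 = 1/2; similarly 5/16 and 3/16.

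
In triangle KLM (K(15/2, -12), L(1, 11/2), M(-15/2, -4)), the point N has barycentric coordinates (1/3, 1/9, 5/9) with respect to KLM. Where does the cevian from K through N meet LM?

Line KN meets LM where the K-coordinate vanishes; zeroing N's K-weight and renormalizing leaves L, M-weights 1/9 : 5/9 → (1/6, 5/6).
So J = (1/6)·L + (5/6)·M = (-73/12, -29/12).

(-73/12, -29/12)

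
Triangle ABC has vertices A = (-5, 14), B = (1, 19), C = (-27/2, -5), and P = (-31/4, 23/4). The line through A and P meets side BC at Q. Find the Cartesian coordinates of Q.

Barycentric coordinates of P with respect to ABC: (1/4, 1/4, 1/2).
On side BC the A-coordinate is zero; dropping P's A-weight 1/4 and renormalizing the remaining 1/4 : 1/2 gives weights 1/3, 2/3 on B, C.
Q = (1/3)·(1, 19) + (2/3)·(-27/2, -5) = (-26/3, 3).

(-26/3, 3)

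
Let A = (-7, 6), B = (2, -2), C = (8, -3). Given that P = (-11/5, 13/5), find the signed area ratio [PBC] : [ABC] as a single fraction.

3/5

[ABC] = ½·((-7)·(-2−(-3)) + 2·(-3−6) + 8·(6−(-2))) = ½·(-7 − 18 + 64) = 39/2.
[PBC] = ½·((-11/5)·(-2−(-3)) + 2·(-3−(13/5)) + 8·(13/5−(-2))) = ½·(-11/5 − 56/5 + 184/5) = 117/10, so the ratio is (117/10)/(39/2) = 3/5.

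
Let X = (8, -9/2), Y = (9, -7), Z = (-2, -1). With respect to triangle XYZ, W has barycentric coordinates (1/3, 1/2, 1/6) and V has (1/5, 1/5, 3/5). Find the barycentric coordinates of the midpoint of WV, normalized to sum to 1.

(4/15, 7/20, 23/60)

Since both coordinate triples sum to 1, the midpoint's barycentrics are the componentwise average.
(1/3+1/5)/2 = 4/15; similarly 7/20 and 23/60.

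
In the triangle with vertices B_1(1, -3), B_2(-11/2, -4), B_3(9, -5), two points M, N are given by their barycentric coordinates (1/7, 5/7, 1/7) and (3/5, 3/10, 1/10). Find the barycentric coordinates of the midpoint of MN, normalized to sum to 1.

(13/35, 71/140, 17/140)

Since both coordinate triples sum to 1, the midpoint's barycentrics are the componentwise average.
(1/7+3/5)/2 = 13/35; similarly 71/140 and 17/140.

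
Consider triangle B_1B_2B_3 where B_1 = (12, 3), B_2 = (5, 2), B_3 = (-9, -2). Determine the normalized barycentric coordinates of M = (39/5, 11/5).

Signed area of the reference triangle: [B_1B_2B_3] = ½·(12·(2−(-2)) + 5·(-2−3) + (-9)·(3−2)) = ½·(48 − 25 − 9) = 7.
[MB_2B_3] = ½·((39/5)·(2−(-2)) + 5·(-2−(11/5)) + (-9)·(11/5−2)) = ½·(156/5 − 21 − 9/5) = 21/5, so the B_1-coordinate is (21/5)/7 = 3/5.
[B_1MB_3] = ½·(12·(11/5−(-2)) + (39/5)·(-2−3) + (-9)·(3−(11/5))) = ½·(252/5 − 39 − 36/5) = 21/10, so the B_2-coordinate is 3/10.
[B_1B_2M] = ½·(12·(2−(11/5)) + 5·(11/5−3) + (39/5)·(3−2)) = ½·(-12/5 − 4 + 39/5) = 7/10, so the B_3-coordinate is 1/10.
Check: 3/5 + 3/10 + 1/10 = 1.

(3/5, 3/10, 1/10)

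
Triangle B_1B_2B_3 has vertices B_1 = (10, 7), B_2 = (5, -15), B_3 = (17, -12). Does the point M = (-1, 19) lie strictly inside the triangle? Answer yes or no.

no

Barycentric coordinates of M: (142/83, 125/249, -302/249).
The three coordinates are positive, positive, negative; a point is interior exactly when all three are positive.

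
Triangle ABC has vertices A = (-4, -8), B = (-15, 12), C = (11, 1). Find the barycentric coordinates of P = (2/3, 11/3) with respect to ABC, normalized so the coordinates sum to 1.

(1/9, 1/3, 5/9)

Signed area of the reference triangle: [ABC] = ½·((-4)·(12−1) + (-15)·(1−(-8)) + 11·(-8−12)) = ½·(-44 − 135 − 220) = -399/2.
[PBC] = ½·((2/3)·(12−1) + (-15)·(1−(11/3)) + 11·(11/3−12)) = ½·(22/3 + 40 − 275/3) = -133/6, so the A-coordinate is (-133/6)/(-399/2) = 1/9.
[APC] = ½·((-4)·(11/3−1) + (2/3)·(1−(-8)) + 11·(-8−(11/3))) = ½·(-32/3 + 6 − 385/3) = -133/2, so the B-coordinate is 1/3.
[ABP] = ½·((-4)·(12−(11/3)) + (-15)·(11/3−(-8)) + (2/3)·(-8−12)) = ½·(-100/3 − 175 − 40/3) = -665/6, so the C-coordinate is 5/9.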